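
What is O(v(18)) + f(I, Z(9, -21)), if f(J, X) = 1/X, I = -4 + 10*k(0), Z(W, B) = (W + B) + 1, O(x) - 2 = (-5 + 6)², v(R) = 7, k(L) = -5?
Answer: 32/11 ≈ 2.9091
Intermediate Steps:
O(x) = 3 (O(x) = 2 + (-5 + 6)² = 2 + 1² = 2 + 1 = 3)
Z(W, B) = 1 + B + W (Z(W, B) = (B + W) + 1 = 1 + B + W)
I = -54 (I = -4 + 10*(-5) = -4 - 50 = -54)
O(v(18)) + f(I, Z(9, -21)) = 3 + 1/(1 - 21 + 9) = 3 + 1/(-11) = 3 - 1/11 = 32/11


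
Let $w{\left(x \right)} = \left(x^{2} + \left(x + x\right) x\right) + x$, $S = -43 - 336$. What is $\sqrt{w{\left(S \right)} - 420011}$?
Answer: $\sqrt{10533} \approx 102.63$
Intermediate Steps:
$S = -379$ ($S = -43 - 336 = -379$)
$w{\left(x \right)} = x + 3 x^{2}$ ($w{\left(x \right)} = \left(x^{2} + 2 x x\right) + x = \left(x^{2} + 2 x^{2}\right) + x = 3 x^{2} + x = x + 3 x^{2}$)
$\sqrt{w{\left(S \right)} - 420011} = \sqrt{- 379 \left(1 + 3 \left(-379\right)\right) - 420011} = \sqrt{- 379 \left(1 - 1137\right) - 420011} = \sqrt{\left(-379\right) \left(-1136\right) - 420011} = \sqrt{430544 - 420011} = \sqrt{10533}$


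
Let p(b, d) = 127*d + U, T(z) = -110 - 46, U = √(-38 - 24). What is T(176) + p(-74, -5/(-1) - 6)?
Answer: -283 + I*√62 ≈ -283.0 + 7.874*I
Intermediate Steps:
U = I*√62 (U = √(-62) = I*√62 ≈ 7.874*I)
T(z) = -156
p(b, d) = 127*d + I*√62
T(176) + p(-74, -5/(-1) - 6) = -156 + (127*(-5/(-1) - 6) + I*√62) = -156 + (127*(-1*(-5) - 6) + I*√62) = -156 + (127*(5 - 6) + I*√62) = -156 + (127*(-1) + I*√62) = -156 + (-127 + I*√62) = -283 + I*√62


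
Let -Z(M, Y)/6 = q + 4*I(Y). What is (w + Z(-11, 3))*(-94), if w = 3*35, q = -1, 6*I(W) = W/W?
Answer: -10058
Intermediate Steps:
I(W) = 1/6 (I(W) = (W/W)/6 = (1/6)*1 = 1/6)
Z(M, Y) = 2 (Z(M, Y) = -6*(-1 + 4*(1/6)) = -6*(-1 + 2/3) = -6*(-1/3) = 2)
w = 105
(w + Z(-11, 3))*(-94) = (105 + 2)*(-94) = 107*(-94) = -10058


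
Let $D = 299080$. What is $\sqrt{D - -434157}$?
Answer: $\sqrt{733237} \approx 856.29$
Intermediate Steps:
$\sqrt{D - -434157} = \sqrt{299080 - -434157} = \sqrt{299080 + 434157} = \sqrt{733237}$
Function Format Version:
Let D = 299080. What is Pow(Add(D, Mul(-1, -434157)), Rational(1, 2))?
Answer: Pow(733237, Rational(1, 2)) ≈ 856.29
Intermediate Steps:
Pow(Add(D, Mul(-1, -434157)), Rational(1, 2)) = Pow(Add(299080, Mul(-1, -434157)), Rational(1, 2)) = Pow(Add(299080, 434157), Rational(1, 2)) = Pow(733237, Rational(1, 2))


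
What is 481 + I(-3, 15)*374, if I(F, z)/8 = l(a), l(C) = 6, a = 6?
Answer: 18433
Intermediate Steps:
I(F, z) = 48 (I(F, z) = 8*6 = 48)
481 + I(-3, 15)*374 = 481 + 48*374 = 481 + 17952 = 18433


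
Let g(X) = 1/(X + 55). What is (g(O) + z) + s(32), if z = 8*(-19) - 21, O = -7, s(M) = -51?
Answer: -10751/48 ≈ -223.98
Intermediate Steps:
g(X) = 1/(55 + X)
z = -173 (z = -152 - 21 = -173)
(g(O) + z) + s(32) = (1/(55 - 7) - 173) - 51 = (1/48 - 173) - 51 = -8303/48 - 51 = -10751/48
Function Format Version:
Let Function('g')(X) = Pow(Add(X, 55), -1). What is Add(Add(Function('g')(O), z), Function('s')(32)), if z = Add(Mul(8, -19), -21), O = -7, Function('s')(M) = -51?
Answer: Rational(-10751, 48) ≈ -223.98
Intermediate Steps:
Function('g')(X) = Pow(Add(55, X), -1)
z = -173 (z = Add(-152, -21) = -173)
Add(Add(Function('g')(O), z), Function('s')(32)) = Add(Add(Pow(Add(55, -7), -1), -173), -51) = Add(Add(Pow(48, -1), -173), -51) = Add(Add(Rational(1, 48), -173), -51) = Add(Rational(-8303, 48), -51) = Rational(-10751, 48)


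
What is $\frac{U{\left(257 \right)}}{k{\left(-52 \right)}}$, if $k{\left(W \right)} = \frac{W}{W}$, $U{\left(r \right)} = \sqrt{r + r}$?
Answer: $\sqrt{514} \approx 22.672$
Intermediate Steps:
$U{\left(r \right)} = \sqrt{2} \sqrt{r}$ ($U{\left(r \right)} = \sqrt{2 r} = \sqrt{2} \sqrt{r}$)
$k{\left(W \right)} = 1$
$\frac{U{\left(257 \right)}}{k{\left(-52 \right)}} = \frac{\sqrt{2} \sqrt{257}}{1} = \sqrt{514} \cdot 1 = \sqrt{514}$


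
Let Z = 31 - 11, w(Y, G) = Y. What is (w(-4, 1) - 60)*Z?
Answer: -1280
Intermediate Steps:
Z = 20
(w(-4, 1) - 60)*Z = (-4 - 60)*20 = -64*20 = -1280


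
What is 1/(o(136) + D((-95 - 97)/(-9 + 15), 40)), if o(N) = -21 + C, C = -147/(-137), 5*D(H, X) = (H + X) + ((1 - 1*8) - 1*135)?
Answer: -685/32008 ≈ -0.021401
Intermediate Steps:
D(H, X) = -142/5 + H/5 + X/5 (D(H, X) = ((H + X) + ((1 - 1*8) - 1*135))/5 = ((H + X) + ((1 - 8) - 135))/5 = ((H + X) + (-7 - 135))/5 = ((H + X) - 142)/5 = (-142 + H + X)/5 = -142/5 + H/5 + X/5)
C = 147/137 (C = -147*(-1/137) = 147/137 ≈ 1.0730)
o(N) = -2730/137 (o(N) = -21 + 147/137 = -2730/137)
1/(o(136) + D((-95 - 97)/(-9 + 15), 40)) = 1/(-2730/137 + (-142/5 + ((-95 - 97)/(-9 + 15))/5 + (1/5)*40)) = 1/(-2730/137 + (-142/5 + (-192/6)/5 + 8)) = 1/(-2730/137 + (-142/5 + (-192*1/6)/5 + 8)) = 1/(-2730/137 + (-142/5 + (1/5)*(-32) + 8)) = 1/(-2730/137 + (-142/5 - 32/5 + 8)) = 1/(-2730/137 - 134/5) = 1/(-32008/685) = -685/32008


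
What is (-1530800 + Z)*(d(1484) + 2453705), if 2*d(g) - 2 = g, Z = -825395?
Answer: -5783158105360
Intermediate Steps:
d(g) = 1 + g/2
(-1530800 + Z)*(d(1484) + 2453705) = (-1530800 - 825395)*((1 + (1/2)*1484) + 2453705) = -2356195*((1 + 742) + 2453705) = -2356195*(743 + 2453705) = -2356195*2454448 = -5783158105360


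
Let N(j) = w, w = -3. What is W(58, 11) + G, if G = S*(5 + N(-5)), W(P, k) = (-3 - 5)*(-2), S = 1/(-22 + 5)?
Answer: 270/17 ≈ 15.882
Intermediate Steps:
N(j) = -3
S = -1/17 (S = 1/(-17) = -1/17 ≈ -0.058824)
W(P, k) = 16 (W(P, k) = -8*(-2) = 16)
G = -2/17 (G = -(5 - 3)/17 = -1/17*2 = -2/17 ≈ -0.11765)
W(58, 11) + G = 16 - 2/17 = 270/17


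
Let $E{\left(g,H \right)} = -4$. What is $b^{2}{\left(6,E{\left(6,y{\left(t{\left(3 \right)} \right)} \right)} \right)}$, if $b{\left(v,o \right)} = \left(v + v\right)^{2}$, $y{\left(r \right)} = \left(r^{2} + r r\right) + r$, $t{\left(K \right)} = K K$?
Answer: $20736$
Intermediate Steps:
$t{\left(K \right)} = K^{2}$
$y{\left(r \right)} = r + 2 r^{2}$ ($y{\left(r \right)} = \left(r^{2} + r^{2}\right) + r = 2 r^{2} + r = r + 2 r^{2}$)
$b{\left(v,o \right)} = 4 v^{2}$ ($b{\left(v,o \right)} = \left(2 v\right)^{2} = 4 v^{2}$)
$b^{2}{\left(6,E{\left(6,y{\left(t{\left(3 \right)} \right)} \right)} \right)} = \left(4 \cdot 6^{2}\right)^{2} = \left(4 \cdot 36\right)^{2} = 144^{2} = 20736$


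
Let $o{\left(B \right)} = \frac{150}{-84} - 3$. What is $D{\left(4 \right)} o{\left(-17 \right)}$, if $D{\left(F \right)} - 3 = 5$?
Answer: $- \frac{268}{7} \approx -38.286$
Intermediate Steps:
$o{\left(B \right)} = - \frac{67}{14}$ ($o{\left(B \right)} = 150 \left(- \frac{1}{84}\right) - 3 = - \frac{25}{14} - 3 = - \frac{67}{14}$)
$D{\left(F \right)} = 8$ ($D{\left(F \right)} = 3 + 5 = 8$)
$D{\left(4 \right)} o{\left(-17 \right)} = 8 \left(- \frac{67}{14}\right) = - \frac{268}{7}$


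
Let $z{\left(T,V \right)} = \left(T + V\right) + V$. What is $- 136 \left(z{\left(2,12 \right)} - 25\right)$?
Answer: $-136$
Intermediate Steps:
$z{\left(T,V \right)} = T + 2 V$
$- 136 \left(z{\left(2,12 \right)} - 25\right) = - 136 \left(\left(2 + 2 \cdot 12\right) - 25\right) = - 136 \left(\left(2 + 24\right) - 25\right) = - 136 \left(26 - 25\right) = \left(-136\right) 1 = -136$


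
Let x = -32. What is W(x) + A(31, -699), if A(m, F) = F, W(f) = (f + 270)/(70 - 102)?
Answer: -11303/16 ≈ -706.44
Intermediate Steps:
W(f) = -135/16 - f/32 (W(f) = (270 + f)/(-32) = (270 + f)*(-1/32) = -135/16 - f/32)
W(x) + A(31, -699) = (-135/16 - 1/32*(-32)) - 699 = (-135/16 + 1) - 699 = -119/16 - 699 = -11303/16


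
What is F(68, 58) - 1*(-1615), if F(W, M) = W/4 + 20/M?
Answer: 47338/29 ≈ 1632.3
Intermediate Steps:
F(W, M) = 20/M + W/4 (F(W, M) = W*(¼) + 20/M = W/4 + 20/M = 20/M + W/4)
F(68, 58) - 1*(-1615) = (20/58 + (¼)*68) - 1*(-1615) = (20*(1/58) + 17) + 1615 = (10/29 + 17) + 1615 = 503/29 + 1615 = 47338/29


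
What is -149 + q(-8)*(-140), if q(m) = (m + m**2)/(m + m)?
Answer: 341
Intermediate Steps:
q(m) = (m + m**2)/(2*m) (q(m) = (m + m**2)/((2*m)) = (m + m**2)*(1/(2*m)) = (m + m**2)/(2*m))
-149 + q(-8)*(-140) = -149 + (1/2 + (1/2)*(-8))*(-140) = -149 + (1/2 - 4)*(-140) = -149 - 7/2*(-140) = -149 + 490 = 341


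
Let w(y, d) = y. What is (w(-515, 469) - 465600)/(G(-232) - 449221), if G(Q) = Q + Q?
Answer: 93223/89937 ≈ 1.0365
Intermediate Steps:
G(Q) = 2*Q
(w(-515, 469) - 465600)/(G(-232) - 449221) = (-515 - 465600)/(2*(-232) - 449221) = -466115/(-464 - 449221) = -466115/(-449685) = -466115*(-1/449685) = 93223/89937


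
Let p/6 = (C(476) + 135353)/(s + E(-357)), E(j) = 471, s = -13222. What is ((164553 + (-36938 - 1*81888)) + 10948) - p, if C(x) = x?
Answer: 723477899/12751 ≈ 56739.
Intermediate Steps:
p = -814974/12751 (p = 6*((476 + 135353)/(-13222 + 471)) = 6*(135829/(-12751)) = 6*(135829*(-1/12751)) = 6*(-135829/12751) = -814974/12751 ≈ -63.914)
((164553 + (-36938 - 1*81888)) + 10948) - p = ((164553 + (-36938 - 1*81888)) + 10948) - 1*(-814974/12751) = ((164553 + (-36938 - 81888)) + 10948) + 814974/12751 = ((164553 - 118826) + 10948) + 814974/12751 = (45727 + 10948) + 814974/12751 = 56675 + 814974/12751 = 723477899/12751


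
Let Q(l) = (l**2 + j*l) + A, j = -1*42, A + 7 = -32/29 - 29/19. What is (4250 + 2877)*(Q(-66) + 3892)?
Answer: 43237470678/551 ≈ 7.8471e+7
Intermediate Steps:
A = -5306/551 (A = -7 + (-32/29 - 29/19) = -7 - 1449/551 = -5306/551 ≈ -9.6298)
j = -42
Q(l) = -5306/551 + l**2 - 42*l (Q(l) = (l**2 - 42*l) - 5306/551 = -5306/551 + l**2 - 42*l)
(4250 + 2877)*(Q(-66) + 3892) = (4250 + 2877)*((-5306/551 + (-66)**2 - 42*(-66)) + 3892) = 7127*((-5306/551 + 4356 + 2772) + 3892) = 7127*(3922222/551 + 3892) = 7127*(6066714/551) = 43237470678/551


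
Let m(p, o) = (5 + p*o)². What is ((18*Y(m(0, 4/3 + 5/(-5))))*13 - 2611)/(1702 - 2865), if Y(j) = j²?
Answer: -143639/1163 ≈ -123.51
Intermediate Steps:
m(p, o) = (5 + o*p)²
((18*Y(m(0, 4/3 + 5/(-5))))*13 - 2611)/(1702 - 2865) = ((18*((5 + (4/3 + 5/(-5))*0)²)²)*13 - 2611)/(1702 - 2865) = ((18*((5 + (4*(⅓) + 5*(-⅕))*0)²)²)*13 - 2611)/(-1163) = ((18*((5 + (4/3 - 1)*0)²)²)*13 - 2611)*(-1/1163) = ((18*((5 + (⅓)*0)²)²)*13 - 2611)*(-1/1163) = ((18*((5 + 0)²)²)*13 - 2611)*(-1/1163) = ((18*(5²)²)*13 - 2611)*(-1/1163) = ((18*25²)*13 - 2611)*(-1/1163) = ((18*625)*13 - 2611)*(-1/1163) = (11250*13 - 2611)*(-1/1163) = (146250 - 2611)*(-1/1163) = 143639*(-1/1163) = -143639/1163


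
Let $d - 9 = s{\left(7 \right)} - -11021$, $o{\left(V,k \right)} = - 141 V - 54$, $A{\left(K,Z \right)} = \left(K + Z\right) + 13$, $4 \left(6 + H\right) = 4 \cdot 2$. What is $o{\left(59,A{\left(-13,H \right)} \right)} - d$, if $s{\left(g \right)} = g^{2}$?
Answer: $-19452$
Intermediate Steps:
$H = -4$ ($H = -6 + \frac{4 \cdot 2}{4} = -6 + \frac{1}{4} \cdot 8 = -6 + 2 = -4$)
$A{\left(K,Z \right)} = 13 + K + Z$
$o{\left(V,k \right)} = -54 - 141 V$
$d = 11079$ ($d = 9 + \left(7^{2} - -11021\right) = 9 + \left(49 + 11021\right) = 9 + 11070 = 11079$)
$o{\left(59,A{\left(-13,H \right)} \right)} - d = \left(-54 - 8319\right) - 11079 = -8373 - 11079 = -19452$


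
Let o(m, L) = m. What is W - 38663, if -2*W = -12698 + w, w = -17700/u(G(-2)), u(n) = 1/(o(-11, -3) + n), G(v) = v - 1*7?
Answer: -209314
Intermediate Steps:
G(v) = -7 + v (G(v) = v - 7 = -7 + v)
u(n) = 1/(-11 + n)
w = 354000 (w = -17700/(1/(-11 + (-7 - 2))) = -17700/(1/(-11 - 9)) = -17700/(1/(-20)) = -17700/(-1/20) = -17700*(-20) = 354000)
W = -170651 (W = -(-12698 + 354000)/2 = -1/2*341302 = -170651)
W - 38663 = -170651 - 38663 = -209314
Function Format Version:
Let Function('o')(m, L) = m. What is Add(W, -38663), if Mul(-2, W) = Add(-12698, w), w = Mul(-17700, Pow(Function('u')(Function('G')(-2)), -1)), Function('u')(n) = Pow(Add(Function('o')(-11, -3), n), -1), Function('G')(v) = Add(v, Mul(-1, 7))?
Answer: -209314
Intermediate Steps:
Function('G')(v) = Add(-7, v) (Function('G')(v) = Add(v, -7) = Add(-7, v))
Function('u')(n) = Pow(Add(-11, n), -1)
w = 354000 (w = Mul(-17700, Pow(Pow(Add(-11, Add(-7, -2)), -1), -1)) = Mul(-17700, Pow(Pow(Add(-11, -9), -1), -1)) = Mul(-17700, Pow(Pow(-20, -1), -1)) = Mul(-17700, Pow(Rational(-1, 20), -1)) = Mul(-17700, -20) = 354000)
W = -170651 (W = Mul(Rational(-1, 2), Add(-12698, 354000)) = Mul(Rational(-1, 2), 341302) = -170651)
Add(W, -38663) = Add(-170651, -38663) = -209314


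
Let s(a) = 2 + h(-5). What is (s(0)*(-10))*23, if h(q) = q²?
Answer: -6210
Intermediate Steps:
s(a) = 27 (s(a) = 2 + (-5)² = 2 + 25 = 27)
(s(0)*(-10))*23 = (27*(-10))*23 = -270*23 = -6210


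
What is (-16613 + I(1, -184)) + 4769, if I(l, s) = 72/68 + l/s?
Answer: -37044737/3128 ≈ -11843.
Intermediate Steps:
I(l, s) = 18/17 + l/s (I(l, s) = 72*(1/68) + l/s = 18/17 + l/s)
(-16613 + I(1, -184)) + 4769 = (-16613 + (18/17 + 1/(-184))) + 4769 = (-16613 + (18/17 + 1*(-1/184))) + 4769 = (-16613 + (18/17 - 1/184)) + 4769 = (-16613 + 3295/3128) + 4769 = -51962169/3128 + 4769 = -37044737/3128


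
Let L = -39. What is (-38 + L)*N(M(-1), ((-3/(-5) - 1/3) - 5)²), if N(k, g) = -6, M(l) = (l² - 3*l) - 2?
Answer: 462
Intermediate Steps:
M(l) = -2 + l² - 3*l
(-38 + L)*N(M(-1), ((-3/(-5) - 1/3) - 5)²) = (-38 - 39)*(-6) = -77*(-6) = 462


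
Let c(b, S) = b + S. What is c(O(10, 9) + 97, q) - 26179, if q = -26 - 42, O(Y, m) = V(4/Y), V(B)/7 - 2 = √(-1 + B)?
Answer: -26136 + 7*I*√15/5 ≈ -26136.0 + 5.4222*I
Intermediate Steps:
V(B) = 14 + 7*√(-1 + B)
O(Y, m) = 14 + 7*√(-1 + 4/Y)
q = -68
c(b, S) = S + b
c(O(10, 9) + 97, q) - 26179 = (-68 + ((14 + 7*√((4 - 1*10)/10)) + 97)) - 26179 = (-68 + ((14 + 7*√((4 - 10)/10)) + 97)) - 26179 = (-68 + ((14 + 7*√((⅒)*(-6))) + 97)) - 26179 = (-68 + ((14 + 7*√(-⅗)) + 97)) - 26179 = (-68 + ((14 + 7*(I*√15/5)) + 97)) - 26179 = (-68 + ((14 + 7*I*√15/5) + 97)) - 26179 = (-68 + (111 + 7*I*√15/5)) - 26179 = (43 + 7*I*√15/5) - 26179 = -26136 + 7*I*√15/5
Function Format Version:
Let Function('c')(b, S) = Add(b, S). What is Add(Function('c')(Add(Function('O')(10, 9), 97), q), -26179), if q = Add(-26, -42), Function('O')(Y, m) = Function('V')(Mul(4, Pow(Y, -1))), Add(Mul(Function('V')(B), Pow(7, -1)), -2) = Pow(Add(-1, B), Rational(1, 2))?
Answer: Add(-26136, Mul(Rational(7, 5), I, Pow(15, Rational(1, 2)))) ≈ Add(-26136., Mul(5.4222, I))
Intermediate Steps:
Function('V')(B) = Add(14, Mul(7, Pow(Add(-1, B), Rational(1, 2))))
Function('O')(Y, m) = Add(14, Mul(7, Pow(Add(-1, Mul(4, Pow(Y, -1))), Rational(1, 2))))
q = -68
Function('c')(b, S) = Add(S, b)
Add(Function('c')(Add(Function('O')(10, 9), 97), q), -26179) = Add(Add(-68, Add(Add(14, Mul(7, Pow(Mul(Pow(10, -1), Add(4, Mul(-1, 10))), Rational(1, 2)))), 97)), -26179) = Add(Add(-68, Add(Add(14, Mul(7, Pow(Mul(Rational(1, 10), Add(4, -10)), Rational(1, 2)))), 97)), -26179) = Add(Add(-68, Add(Add(14, Mul(7, Pow(Mul(Rational(1, 10), -6), Rational(1, 2)))), 97)), -26179) = Add(Add(-68, Add(Add(14, Mul(7, Pow(Rational(-3, 5), Rational(1, 2)))), 97)), -26179) = Add(Add(-68, Add(Add(14, Mul(7, Mul(Rational(1, 5), I, Pow(15, Rational(1, 2))))), 97)), -26179) = Add(Add(-68, Add(Add(14, Mul(Rational(7, 5), I, Pow(15, Rational(1, 2)))), 97)), -26179) = Add(Add(-68, Add(111, Mul(Rational(7, 5), I, Pow(15, Rational(1, 2))))), -26179) = Add(Add(43, Mul(Rational(7, 5), I, Pow(15, Rational(1, 2)))), -26179) = Add(-26136, Mul(Rational(7, 5), I, Pow(15, Rational(1, 2))))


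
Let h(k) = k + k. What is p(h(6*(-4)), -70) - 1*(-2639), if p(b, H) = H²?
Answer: 7539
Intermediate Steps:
h(k) = 2*k
p(h(6*(-4)), -70) - 1*(-2639) = (-70)² - 1*(-2639) = 4900 + 2639 = 7539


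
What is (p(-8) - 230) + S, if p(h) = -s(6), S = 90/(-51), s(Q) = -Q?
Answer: -3838/17 ≈ -225.76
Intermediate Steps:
S = -30/17 (S = 90*(-1/51) = -30/17 ≈ -1.7647)
p(h) = 6 (p(h) = -(-1)*6 = -1*(-6) = 6)
(p(-8) - 230) + S = (6 - 230) - 30/17 = -224 - 30/17 = -3838/17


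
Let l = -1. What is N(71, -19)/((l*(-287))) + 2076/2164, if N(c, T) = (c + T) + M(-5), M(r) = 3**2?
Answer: 181954/155267 ≈ 1.1719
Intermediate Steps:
M(r) = 9
N(c, T) = 9 + T + c (N(c, T) = (c + T) + 9 = (T + c) + 9 = 9 + T + c)
N(71, -19)/((l*(-287))) + 2076/2164 = (9 - 19 + 71)/((-1*(-287))) + 2076/2164 = 61/287 + 2076*(1/2164) = 61*(1/287) + 519/541 = 61/287 + 519/541 = 181954/155267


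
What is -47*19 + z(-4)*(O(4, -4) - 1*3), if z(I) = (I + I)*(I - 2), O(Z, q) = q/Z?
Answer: -1085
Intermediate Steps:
z(I) = 2*I*(-2 + I) (z(I) = (2*I)*(-2 + I) = 2*I*(-2 + I))
-47*19 + z(-4)*(O(4, -4) - 1*3) = -47*19 + (2*(-4)*(-2 - 4))*(-4/4 - 1*3) = -893 + (2*(-4)*(-6))*(-4*¼ - 3) = -893 + 48*(-1 - 3) = -893 + 48*(-4) = -893 - 192 = -1085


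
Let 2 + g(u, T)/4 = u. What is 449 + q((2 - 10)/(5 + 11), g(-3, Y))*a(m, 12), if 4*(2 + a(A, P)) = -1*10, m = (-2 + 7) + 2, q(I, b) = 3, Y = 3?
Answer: 871/2 ≈ 435.50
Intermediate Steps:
g(u, T) = -8 + 4*u
m = 7 (m = 5 + 2 = 7)
a(A, P) = -9/2 (a(A, P) = -2 + (-1*10)/4 = -2 + (¼)*(-10) = -2 - 5/2 = -9/2)
449 + q((2 - 10)/(5 + 11), g(-3, Y))*a(m, 12) = 449 + 3*(-9/2) = 449 - 27/2 = 871/2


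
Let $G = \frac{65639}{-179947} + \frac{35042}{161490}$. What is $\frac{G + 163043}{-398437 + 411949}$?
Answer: $\frac{338426197008211}{28046704971240} \approx 12.067$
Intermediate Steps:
$G = - \frac{306738524}{2075688645}$ ($G = 65639 \left(- \frac{1}{179947}\right) + 35042 \cdot \frac{1}{161490} = - \frac{65639}{179947} + \frac{2503}{11535} = - \frac{306738524}{2075688645} \approx -0.14778$)
$\frac{G + 163043}{-398437 + 411949} = \frac{- \frac{306738524}{2075688645} + 163043}{-398437 + 411949} = \frac{338426197008211}{2075688645 \cdot 13512} = \frac{338426197008211}{2075688645} \cdot \frac{1}{13512} = \frac{338426197008211}{28046704971240}$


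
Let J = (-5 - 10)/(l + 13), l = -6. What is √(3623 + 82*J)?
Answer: √168917/7 ≈ 58.714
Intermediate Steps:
J = -15/7 (J = (-5 - 10)/(-6 + 13) = -15/7 ≈ -2.1429)
√(3623 + 82*J) = √(3623 + 82*(-15/7)) = √(3623 - 1230/7) = √(24131/7) = √168917/7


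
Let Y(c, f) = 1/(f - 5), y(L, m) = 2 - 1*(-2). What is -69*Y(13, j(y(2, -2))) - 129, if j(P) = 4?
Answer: -60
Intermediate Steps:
y(L, m) = 4 (y(L, m) = 2 + 2 = 4)
Y(c, f) = 1/(-5 + f)
-69*Y(13, j(y(2, -2))) - 129 = -69/(-5 + 4) - 129 = -69/(-1) - 129 = -69*(-1) - 129 = 69 - 129 = -60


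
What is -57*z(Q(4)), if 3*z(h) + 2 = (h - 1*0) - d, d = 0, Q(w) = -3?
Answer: 95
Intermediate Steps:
z(h) = -⅔ + h/3 (z(h) = -⅔ + ((h - 1*0) - 1*0)/3 = -⅔ + ((h + 0) + 0)/3 = -⅔ + (h + 0)/3 = -⅔ + h/3)
-57*z(Q(4)) = -57*(-⅔ + (⅓)*(-3)) = -57*(-⅔ - 1) = -57*(-5/3) = 95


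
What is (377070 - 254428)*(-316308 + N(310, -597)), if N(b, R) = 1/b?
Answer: -6012860027759/155 ≈ -3.8793e+10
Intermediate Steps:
(377070 - 254428)*(-316308 + N(310, -597)) = (377070 - 254428)*(-316308 + 1/310) = 122642*(-316308 + 1/310) = 122642*(-98055479/310) = -6012860027759/155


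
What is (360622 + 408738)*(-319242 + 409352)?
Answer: 69327029600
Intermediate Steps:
(360622 + 408738)*(-319242 + 409352) = 769360*90110 = 69327029600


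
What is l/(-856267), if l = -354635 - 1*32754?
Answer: 16843/37229 ≈ 0.45242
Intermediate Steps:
l = -387389 (l = -354635 - 32754 = -387389)
l/(-856267) = -387389/(-856267) = -387389*(-1/856267) = 16843/37229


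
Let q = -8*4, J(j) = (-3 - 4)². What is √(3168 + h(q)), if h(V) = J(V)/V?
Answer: √202654/8 ≈ 56.271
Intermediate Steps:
J(j) = 49 (J(j) = (-7)² = 49)
q = -32
h(V) = 49/V
√(3168 + h(q)) = √(3168 + 49/(-32)) = √(3168 + 49*(-1/32)) = √(3168 - 49/32) = √(101327/32) = √202654/8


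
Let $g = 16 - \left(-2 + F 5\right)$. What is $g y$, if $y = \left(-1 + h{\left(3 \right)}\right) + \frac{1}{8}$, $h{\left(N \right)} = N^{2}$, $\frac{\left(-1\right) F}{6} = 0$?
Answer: $\frac{585}{4} \approx 146.25$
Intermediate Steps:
$F = 0$ ($F = \left(-6\right) 0 = 0$)
$y = \frac{65}{8}$ ($y = \left(-1 + 3^{2}\right) + \frac{1}{8} = \left(-1 + 9\right) + \frac{1}{8} = 8 + \frac{1}{8} = \frac{65}{8} \approx 8.125$)
$g = 18$ ($g = 16 - \left(-2 + 0 \cdot 5\right) = 16 - \left(-2 + 0\right) = 16 - -2 = 16 + 2 = 18$)
$g y = 18 \cdot \frac{65}{8} = \frac{585}{4}$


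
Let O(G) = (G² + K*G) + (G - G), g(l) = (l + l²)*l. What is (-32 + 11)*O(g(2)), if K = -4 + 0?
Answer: -2016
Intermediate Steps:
g(l) = l*(l + l²)
K = -4
O(G) = G² - 4*G (O(G) = (G² - 4*G) + (G - G) = (G² - 4*G) + 0 = G² - 4*G)
(-32 + 11)*O(g(2)) = (-32 + 11)*((2²*(1 + 2))*(-4 + 2²*(1 + 2))) = -21*4*3*(-4 + 4*3) = -252*(-4 + 12) = -252*8 = -21*96 = -2016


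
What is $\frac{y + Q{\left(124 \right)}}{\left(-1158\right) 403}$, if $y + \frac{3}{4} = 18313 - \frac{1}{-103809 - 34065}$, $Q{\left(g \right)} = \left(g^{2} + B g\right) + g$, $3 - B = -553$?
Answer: $- \frac{28334830427}{128684422152} \approx -0.22019$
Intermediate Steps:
$B = 556$ ($B = 3 - -553 = 3 + 553 = 556$)
$Q{\left(g \right)} = g^{2} + 557 g$ ($Q{\left(g \right)} = \left(g^{2} + 556 g\right) + g = g^{2} + 557 g$)
$y = \frac{5049566315}{275748}$ ($y = - \frac{3}{4} + \left(18313 - \frac{1}{-103809 - 34065}\right) = - \frac{3}{4} + \left(18313 - \frac{1}{-137874}\right) = - \frac{3}{4} + \left(18313 - - \frac{1}{137874}\right) = - \frac{3}{4} + \left(18313 + \frac{1}{137874}\right) = - \frac{3}{4} + \frac{2524886563}{137874} = \frac{5049566315}{275748} \approx 18312.0$)
$\frac{y + Q{\left(124 \right)}}{\left(-1158\right) 403} = \frac{\frac{5049566315}{275748} + 124 \left(557 + 124\right)}{\left(-1158\right) 403} = \frac{\frac{5049566315}{275748} + 124 \cdot 681}{-466674} = \left(\frac{5049566315}{275748} + 84444\right) \left(- \frac{1}{466674}\right) = \frac{28334830427}{275748} \left(- \frac{1}{466674}\right) = - \frac{28334830427}{128684422152}$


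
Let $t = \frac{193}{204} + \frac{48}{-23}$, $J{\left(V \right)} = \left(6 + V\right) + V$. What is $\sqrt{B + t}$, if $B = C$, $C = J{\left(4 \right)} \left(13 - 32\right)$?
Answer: $\frac{5 i \sqrt{58810701}}{2346} \approx 16.344 i$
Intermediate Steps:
$J{\left(V \right)} = 6 + 2 V$
$t = - \frac{5353}{4692}$ ($t = 193 \cdot \frac{1}{204} + 48 \left(- \frac{1}{23}\right) = \frac{193}{204} - \frac{48}{23} = - \frac{5353}{4692} \approx -1.1409$)
$C = -266$ ($C = \left(6 + 2 \cdot 4\right) \left(13 - 32\right) = \left(6 + 8\right) \left(-19\right) = 14 \left(-19\right) = -266$)
$B = -266$
$\sqrt{B + t} = \sqrt{-266 - \frac{5353}{4692}} = \sqrt{- \frac{1253425}{4692}} = \frac{5 i \sqrt{58810701}}{2346}$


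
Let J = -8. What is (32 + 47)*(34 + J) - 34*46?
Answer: 490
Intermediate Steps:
(32 + 47)*(34 + J) - 34*46 = (32 + 47)*(34 - 8) - 34*46 = 79*26 - 1564 = 2054 - 1564 = 490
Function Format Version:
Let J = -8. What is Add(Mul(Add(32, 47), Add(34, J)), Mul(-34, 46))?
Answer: 490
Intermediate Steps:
Add(Mul(Add(32, 47), Add(34, J)), Mul(-34, 46)) = Add(Mul(Add(32, 47), Add(34, -8)), Mul(-34, 46)) = Add(Mul(79, 26), -1564) = Add(2054, -1564) = 490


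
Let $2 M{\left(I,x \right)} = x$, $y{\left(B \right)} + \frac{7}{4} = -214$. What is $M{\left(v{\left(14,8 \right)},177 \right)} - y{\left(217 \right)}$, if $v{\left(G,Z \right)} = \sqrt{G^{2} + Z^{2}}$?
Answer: $\frac{1217}{4} \approx 304.25$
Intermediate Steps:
$y{\left(B \right)} = - \frac{863}{4}$ ($y{\left(B \right)} = - \frac{7}{4} - 214 = - \frac{863}{4}$)
$M{\left(I,x \right)} = \frac{x}{2}$
$M{\left(v{\left(14,8 \right)},177 \right)} - y{\left(217 \right)} = \frac{1}{2} \cdot 177 - - \frac{863}{4} = \frac{177}{2} + \frac{863}{4} = \frac{1217}{4}$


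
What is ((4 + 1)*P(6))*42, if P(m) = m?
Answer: 1260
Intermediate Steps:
((4 + 1)*P(6))*42 = ((4 + 1)*6)*42 = (5*6)*42 = 30*42 = 1260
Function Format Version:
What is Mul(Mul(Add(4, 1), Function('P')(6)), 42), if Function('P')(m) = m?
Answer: 1260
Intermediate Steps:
Mul(Mul(Add(4, 1), Function('P')(6)), 42) = Mul(Mul(Add(4, 1), 6), 42) = Mul(Mul(5, 6), 42) = Mul(30, 42) = 1260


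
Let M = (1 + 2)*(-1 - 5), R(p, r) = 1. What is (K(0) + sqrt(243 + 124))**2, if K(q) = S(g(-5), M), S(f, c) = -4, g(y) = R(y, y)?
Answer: (4 - sqrt(367))**2 ≈ 229.74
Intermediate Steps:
g(y) = 1
M = -18 (M = 3*(-6) = -18)
K(q) = -4
(K(0) + sqrt(243 + 124))**2 = (-4 + sqrt(243 + 124))**2 = (-4 + sqrt(367))**2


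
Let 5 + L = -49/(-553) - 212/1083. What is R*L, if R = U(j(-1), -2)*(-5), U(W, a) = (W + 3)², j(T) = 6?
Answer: 58988520/28519 ≈ 2068.4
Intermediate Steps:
U(W, a) = (3 + W)²
R = -405 (R = (3 + 6)²*(-5) = 9²*(-5) = 81*(-5) = -405)
L = -436952/85557 (L = -5 + (-49/(-553) - 212/1083) = -5 + (-49*(-1/553) - 212*1/1083) = -5 + (7/79 - 212/1083) = -5 - 9167/85557 = -436952/85557 ≈ -5.1071)
R*L = -405*(-436952/85557) = 58988520/28519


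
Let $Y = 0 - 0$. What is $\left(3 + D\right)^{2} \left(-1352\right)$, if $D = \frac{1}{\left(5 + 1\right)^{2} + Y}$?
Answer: $- \frac{2007889}{162} \approx -12394.0$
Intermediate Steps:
$Y = 0$ ($Y = 0 + 0 = 0$)
$D = \frac{1}{36}$ ($D = \frac{1}{\left(5 + 1\right)^{2} + 0} = \frac{1}{6^{2} + 0} = \frac{1}{36 + 0} = \frac{1}{36} \approx 0.027778$)
$\left(3 + D\right)^{2} \left(-1352\right) = \left(3 + \frac{1}{36}\right)^{2} \left(-1352\right) = \left(\frac{109}{36}\right)^{2} \left(-1352\right) = \frac{11881}{1296} \left(-1352\right) = - \frac{2007889}{162}$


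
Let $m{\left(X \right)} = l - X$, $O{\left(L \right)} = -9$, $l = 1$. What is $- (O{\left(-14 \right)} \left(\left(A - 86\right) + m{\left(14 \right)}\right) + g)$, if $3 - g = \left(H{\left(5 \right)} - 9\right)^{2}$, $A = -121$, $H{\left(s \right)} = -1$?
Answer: $-1883$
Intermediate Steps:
$m{\left(X \right)} = 1 - X$
$g = -97$ ($g = 3 - \left(-1 - 9\right)^{2} = 3 - \left(-10\right)^{2} = 3 - 100 = -97$)
$- (O{\left(-14 \right)} \left(\left(A - 86\right) + m{\left(14 \right)}\right) + g) = - (- 9 \left(\left(-121 - 86\right) + \left(1 - 14\right)\right) - 97) = - (- 9 \left(-207 + \left(1 - 14\right)\right) - 97) = - (- 9 \left(-207 - 13\right) - 97) = - (\left(-9\right) \left(-220\right) - 97) = - (1980 - 97) = \left(-1\right) 1883 = -1883$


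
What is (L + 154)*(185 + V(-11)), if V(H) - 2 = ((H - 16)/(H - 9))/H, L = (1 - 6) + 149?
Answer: 6125837/110 ≈ 55689.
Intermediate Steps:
L = 144 (L = -5 + 149 = 144)
V(H) = 2 + (-16 + H)/(H*(-9 + H)) (V(H) = 2 + ((H - 16)/(H - 9))/H = 2 + ((-16 + H)/(-9 + H))/H = 2 + (-16 + H)/(H*(-9 + H)))
(L + 154)*(185 + V(-11)) = (144 + 154)*(185 + (-16 - 17*(-11) + 2*(-11)²)/((-11)*(-9 - 11))) = 298*(185 - 1/11*(-16 + 187 + 2*121)/(-20)) = 298*(185 - 1/11*(-1/20)*(-16 + 187 + 242)) = 298*(185 - 1/11*(-1/20)*413) = 298*(185 + 413/220) = 298*(41113/220) = 6125837/110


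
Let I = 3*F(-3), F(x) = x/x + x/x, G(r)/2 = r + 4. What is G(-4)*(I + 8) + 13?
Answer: 13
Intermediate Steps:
G(r) = 8 + 2*r (G(r) = 2*(r + 4) = 2*(4 + r) = 8 + 2*r)
F(x) = 2 (F(x) = 1 + 1 = 2)
I = 6 (I = 3*2 = 6)
G(-4)*(I + 8) + 13 = (8 + 2*(-4))*(6 + 8) + 13 = (8 - 8)*14 + 13 = 0*14 + 13 = 0 + 13 = 13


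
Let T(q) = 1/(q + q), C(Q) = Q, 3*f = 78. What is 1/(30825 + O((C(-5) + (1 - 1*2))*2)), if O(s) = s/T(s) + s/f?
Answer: 13/404463 ≈ 3.2141e-5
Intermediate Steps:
f = 26 (f = (1/3)*78 = 26)
T(q) = 1/(2*q)
O(s) = 2*s**2 + s/26 (O(s) = s/((1/(2*s))) + s/26 = s*(2*s) + s*(1/26) = 2*s**2 + s/26)
1/(30825 + O((C(-5) + (1 - 1*2))*2)) = 1/(30825 + ((-5 + (1 - 1*2))*2)*(1 + 52*((-5 + (1 - 1*2))*2))/26) = 1/(30825 + ((-5 + (1 - 2))*2)*(1 + 52*((-5 + (1 - 2))*2))/26) = 1/(30825 + ((-5 - 1)*2)*(1 + 52*((-5 - 1)*2))/26) = 1/(30825 + (-6*2)*(1 + 52*(-6*2))/26) = 1/(30825 + (1/26)*(-12)*(1 + 52*(-12))) = 1/(30825 + (1/26)*(-12)*(1 - 624)) = 1/(30825 + (1/26)*(-12)*(-623)) = 1/(30825 + 3738/13) = 1/(404463/13) = 13/404463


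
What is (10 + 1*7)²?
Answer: 289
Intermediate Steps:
(10 + 1*7)² = (10 + 7)² = 17² = 289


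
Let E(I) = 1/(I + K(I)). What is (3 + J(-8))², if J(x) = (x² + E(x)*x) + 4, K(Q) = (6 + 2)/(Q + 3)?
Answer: 185761/36 ≈ 5160.0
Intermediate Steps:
K(Q) = 8/(3 + Q)
E(I) = 1/(I + 8/(3 + I))
J(x) = 4 + x² + x*(3 + x)/(8 + x*(3 + x)) (J(x) = (x² + ((3 + x)/(8 + x*(3 + x)))*x) + 4 = (x² + x*(3 + x)/(8 + x*(3 + x))) + 4 = 4 + x² + x*(3 + x)/(8 + x*(3 + x)))
(3 + J(-8))² = (3 + (4 + (-8)² - 8/(-8 + 8/(3 - 8))))² = (3 + (4 + 64 - 8/(-8 + 8/(-5))))² = (3 + (4 + 64 - 8/(-8 + 8*(-⅕))))² = (3 + (4 + 64 - 8/(-8 - 8/5)))² = (3 + (4 + 64 - 8/(-48/5)))² = (3 + (4 + 64 - 8*(-5/48)))² = (3 + (4 + 64 + ⅚))² = (3 + 413/6)² = (431/6)² = 185761/36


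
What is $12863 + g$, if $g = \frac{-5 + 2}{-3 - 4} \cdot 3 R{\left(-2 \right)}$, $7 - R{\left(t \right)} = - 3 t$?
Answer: $\frac{90050}{7} \approx 12864.0$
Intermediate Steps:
$R{\left(t \right)} = 7 + 3 t$ ($R{\left(t \right)} = 7 - - 3 t = 7 + 3 t$)
$g = \frac{9}{7}$ ($g = \frac{-5 + 2}{-3 - 4} \cdot 3 \left(7 + 3 \left(-2\right)\right) = - \frac{3}{-7} \cdot 3 \left(7 - 6\right) = \left(-3\right) \left(- \frac{1}{7}\right) 3 \cdot 1 = \frac{3}{7} \cdot 3 \cdot 1 = \frac{9}{7} \cdot 1 = \frac{9}{7} \approx 1.2857$)
$12863 + g = 12863 + \frac{9}{7} = \frac{90050}{7}$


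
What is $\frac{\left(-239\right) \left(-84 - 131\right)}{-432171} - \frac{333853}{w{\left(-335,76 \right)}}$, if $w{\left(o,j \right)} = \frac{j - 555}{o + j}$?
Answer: $- \frac{37368955092932}{207009909} \approx -1.8052 \cdot 10^{5}$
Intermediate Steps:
$w{\left(o,j \right)} = \frac{-555 + j}{j + o}$
$\frac{\left(-239\right) \left(-84 - 131\right)}{-432171} - \frac{333853}{w{\left(-335,76 \right)}} = \frac{\left(-239\right) \left(-84 - 131\right)}{-432171} - \frac{333853}{\frac{1}{76 - 335} \left(-555 + 76\right)} = \left(-239\right) \left(-215\right) \left(- \frac{1}{432171}\right) - \frac{333853}{\frac{1}{-259} \left(-479\right)} = 51385 \left(- \frac{1}{432171}\right) - \frac{333853}{\left(- \frac{1}{259}\right) \left(-479\right)} = - \frac{51385}{432171} - \frac{333853}{\frac{479}{259}} = - \frac{51385}{432171} - \frac{86467927}{479} = - \frac{37368955092932}{207009909}$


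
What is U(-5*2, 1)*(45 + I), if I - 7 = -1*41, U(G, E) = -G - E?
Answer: 99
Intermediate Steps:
U(G, E) = -E - G
I = -34 (I = 7 - 1*41 = 7 - 41 = -34)
U(-5*2, 1)*(45 + I) = (-1*1 - (-5)*2)*(45 - 34) = (-1 - 1*(-10))*11 = (-1 + 10)*11 = 9*11 = 99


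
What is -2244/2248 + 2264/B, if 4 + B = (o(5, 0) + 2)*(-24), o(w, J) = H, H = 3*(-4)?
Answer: 284993/33158 ≈ 8.5950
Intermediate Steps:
H = -12
o(w, J) = -12
B = 236 (B = -4 + (-12 + 2)*(-24) = -4 - 10*(-24) = -4 + 240 = 236)
-2244/2248 + 2264/B = -2244/2248 + 2264/236 = -2244*1/2248 + 2264*(1/236) = -561/562 + 566/59 = 284993/33158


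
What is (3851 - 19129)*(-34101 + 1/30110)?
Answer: 7843580891651/15055 ≈ 5.2099e+8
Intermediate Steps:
(3851 - 19129)*(-34101 + 1/30110) = -15278*(-34101 + 1/30110) = -15278*(-1026781109/30110) = 7843580891651/15055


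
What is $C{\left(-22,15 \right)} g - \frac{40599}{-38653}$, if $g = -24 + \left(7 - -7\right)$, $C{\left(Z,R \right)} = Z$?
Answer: $\frac{8544259}{38653} \approx 221.05$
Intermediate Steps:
$g = -10$ ($g = -24 + \left(7 + 7\right) = -24 + 14 = -10$)
$C{\left(-22,15 \right)} g - \frac{40599}{-38653} = \left(-22\right) \left(-10\right) - \frac{40599}{-38653} = 220 - - \frac{40599}{38653} = 220 + \frac{40599}{38653} = \frac{8544259}{38653}$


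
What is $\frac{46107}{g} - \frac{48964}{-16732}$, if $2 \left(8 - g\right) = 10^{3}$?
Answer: $- \frac{62281003}{686012} \approx -90.787$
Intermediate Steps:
$g = -492$ ($g = 8 - \frac{10^{3}}{2} = 8 - 500 = -492$)
$\frac{46107}{g} - \frac{48964}{-16732} = \frac{46107}{-492} - \frac{48964}{-16732} = 46107 \left(- \frac{1}{492}\right) - - \frac{12241}{4183} = - \frac{15369}{164} + \frac{12241}{4183} = - \frac{62281003}{686012}$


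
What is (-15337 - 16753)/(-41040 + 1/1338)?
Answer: 42936420/54911519 ≈ 0.78192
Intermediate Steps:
(-15337 - 16753)/(-41040 + 1/1338) = -32090/(-41040 + 1/1338) = -32090/(-54911519/1338) = -32090*(-1338/54911519) = 42936420/54911519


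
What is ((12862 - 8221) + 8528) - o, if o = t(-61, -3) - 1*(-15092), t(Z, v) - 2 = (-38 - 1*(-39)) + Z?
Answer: -1865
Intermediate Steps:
t(Z, v) = 3 + Z (t(Z, v) = 2 + ((-38 - 1*(-39)) + Z) = 2 + ((-38 + 39) + Z) = 2 + (1 + Z) = 3 + Z)
o = 15034 (o = (3 - 61) - 1*(-15092) = -58 + 15092 = 15034)
((12862 - 8221) + 8528) - o = ((12862 - 8221) + 8528) - 1*15034 = (4641 + 8528) - 15034 = 13169 - 15034 = -1865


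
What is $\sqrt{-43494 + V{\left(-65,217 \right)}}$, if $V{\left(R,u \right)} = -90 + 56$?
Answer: $2 i \sqrt{10882} \approx 208.63 i$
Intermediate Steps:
$V{\left(R,u \right)} = -34$
$\sqrt{-43494 + V{\left(-65,217 \right)}} = \sqrt{-43494 - 34} = \sqrt{-43528} = 2 i \sqrt{10882}$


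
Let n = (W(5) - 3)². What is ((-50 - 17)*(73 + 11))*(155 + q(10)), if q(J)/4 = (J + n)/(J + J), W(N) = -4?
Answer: -4693752/5 ≈ -9.3875e+5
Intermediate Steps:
n = 49 (n = (-4 - 3)² = (-7)² = 49)
q(J) = 2*(49 + J)/J (q(J) = 4*((J + 49)/(J + J)) = 4*((49 + J)/((2*J))) = 4*((49 + J)*(1/(2*J))) = 4*((49 + J)/(2*J)) = 2*(49 + J)/J)
((-50 - 17)*(73 + 11))*(155 + q(10)) = ((-50 - 17)*(73 + 11))*(155 + (2 + 98/10)) = (-67*84)*(155 + (2 + 98*(⅒))) = -5628*(155 + (2 + 49/5)) = -5628*(155 + 59/5) = -5628*834/5 = -4693752/5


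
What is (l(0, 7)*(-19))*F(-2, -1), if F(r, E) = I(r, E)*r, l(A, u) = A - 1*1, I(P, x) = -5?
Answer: 190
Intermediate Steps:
l(A, u) = -1 + A (l(A, u) = A - 1 = -1 + A)
F(r, E) = -5*r
(l(0, 7)*(-19))*F(-2, -1) = ((-1 + 0)*(-19))*(-5*(-2)) = -1*(-19)*10 = 19*10 = 190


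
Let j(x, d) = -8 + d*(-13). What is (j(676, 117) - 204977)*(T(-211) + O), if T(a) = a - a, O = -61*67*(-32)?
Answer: -27007680704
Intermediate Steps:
O = 130784 (O = -4087*(-32) = 130784)
j(x, d) = -8 - 13*d
T(a) = 0
(j(676, 117) - 204977)*(T(-211) + O) = ((-8 - 13*117) - 204977)*(0 + 130784) = ((-8 - 1521) - 204977)*130784 = (-1529 - 204977)*130784 = -206506*130784 = -27007680704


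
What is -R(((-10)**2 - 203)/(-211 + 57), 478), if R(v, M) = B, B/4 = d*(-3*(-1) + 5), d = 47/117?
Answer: -1504/117 ≈ -12.855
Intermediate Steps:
d = 47/117 (d = 47*(1/117) = 47/117 ≈ 0.40171)
B = 1504/117 (B = 4*(47*(-3*(-1) + 5)/117) = 4*(47*(3 + 5)/117) = 4*((47/117)*8) = 4*(376/117) = 1504/117 ≈ 12.855)
R(v, M) = 1504/117
-R(((-10)**2 - 203)/(-211 + 57), 478) = -1*1504/117 = -1504/117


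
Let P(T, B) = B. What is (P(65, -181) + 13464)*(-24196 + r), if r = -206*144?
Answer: -715422380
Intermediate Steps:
r = -29664
(P(65, -181) + 13464)*(-24196 + r) = (-181 + 13464)*(-24196 - 29664) = 13283*(-53860) = -715422380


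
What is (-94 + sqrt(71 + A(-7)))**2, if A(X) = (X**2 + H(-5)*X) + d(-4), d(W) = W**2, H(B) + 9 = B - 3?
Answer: (94 - sqrt(255))**2 ≈ 6088.9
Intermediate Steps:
H(B) = -12 + B (H(B) = -9 + (B - 3) = -9 + (-3 + B) = -12 + B)
A(X) = 16 + X**2 - 17*X (A(X) = (X**2 + (-12 - 5)*X) + (-4)**2 = (X**2 - 17*X) + 16 = 16 + X**2 - 17*X)
(-94 + sqrt(71 + A(-7)))**2 = (-94 + sqrt(71 + (16 + (-7)**2 - 17*(-7))))**2 = (-94 + sqrt(71 + (16 + 49 + 119)))**2 = (-94 + sqrt(71 + 184))**2 = (-94 + sqrt(255))**2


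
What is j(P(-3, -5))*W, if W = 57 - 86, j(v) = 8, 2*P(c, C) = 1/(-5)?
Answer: -232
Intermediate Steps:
P(c, C) = -1/10 (P(c, C) = (1/2)/(-5) = (1/2)*(-1/5) = -1/10)
W = -29
j(P(-3, -5))*W = 8*(-29) = -232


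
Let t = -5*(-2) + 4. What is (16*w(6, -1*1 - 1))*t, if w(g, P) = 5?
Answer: 1120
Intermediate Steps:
t = 14 (t = 10 + 4 = 14)
(16*w(6, -1*1 - 1))*t = (16*5)*14 = 80*14 = 1120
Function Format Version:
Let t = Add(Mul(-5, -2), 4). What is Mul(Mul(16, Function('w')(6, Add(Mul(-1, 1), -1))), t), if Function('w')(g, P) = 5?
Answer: 1120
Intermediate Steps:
t = 14 (t = Add(10, 4) = 14)
Mul(Mul(16, Function('w')(6, Add(Mul(-1, 1), -1))), t) = Mul(Mul(16, 5), 14) = Mul(80, 14) = 1120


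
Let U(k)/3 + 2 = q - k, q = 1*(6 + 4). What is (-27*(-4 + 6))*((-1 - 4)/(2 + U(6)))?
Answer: 135/4 ≈ 33.750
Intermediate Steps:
q = 10 (q = 1*10 = 10)
U(k) = 24 - 3*k (U(k) = -6 + 3*(10 - k) = -6 + (30 - 3*k) = 24 - 3*k)
(-27*(-4 + 6))*((-1 - 4)/(2 + U(6))) = (-27*(-4 + 6))*((-1 - 4)/(2 + (24 - 3*6))) = (-27*2)*(-5/(2 + (24 - 18))) = (-9*6)*(-5/(2 + 6)) = -(-270)/8 = -54*(-5/8) = 135/4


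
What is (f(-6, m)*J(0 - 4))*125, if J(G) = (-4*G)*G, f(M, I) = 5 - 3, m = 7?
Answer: -16000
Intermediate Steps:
f(M, I) = 2
J(G) = -4*G²
(f(-6, m)*J(0 - 4))*125 = (2*(-4*(0 - 4)²))*125 = (2*(-4*(-4)²))*125 = (2*(-4*16))*125 = (2*(-64))*125 = -128*125 = -16000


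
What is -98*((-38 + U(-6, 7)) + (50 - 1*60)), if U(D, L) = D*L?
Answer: 8820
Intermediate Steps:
-98*((-38 + U(-6, 7)) + (50 - 1*60)) = -98*((-38 - 6*7) + (50 - 1*60)) = -98*((-38 - 42) + (50 - 60)) = -98*(-80 - 10) = -98*(-90) = 8820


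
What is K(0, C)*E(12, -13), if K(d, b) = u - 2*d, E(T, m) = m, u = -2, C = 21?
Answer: 26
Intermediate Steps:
K(d, b) = -2 - 2*d
K(0, C)*E(12, -13) = (-2 - 2*0)*(-13) = (-2 + 0)*(-13) = -2*(-13) = 26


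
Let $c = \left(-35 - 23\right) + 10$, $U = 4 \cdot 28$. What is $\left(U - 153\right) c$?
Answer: $1968$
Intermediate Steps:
$U = 112$
$c = -48$ ($c = \left(-35 - 23\right) + 10 = -58 + 10 = -48$)
$\left(U - 153\right) c = \left(112 - 153\right) \left(-48\right) = \left(-41\right) \left(-48\right) = 1968$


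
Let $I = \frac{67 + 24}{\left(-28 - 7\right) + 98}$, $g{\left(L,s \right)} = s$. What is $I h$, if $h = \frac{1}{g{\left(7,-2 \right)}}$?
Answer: $- \frac{13}{18} \approx -0.72222$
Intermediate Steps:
$h = - \frac{1}{2}$ ($h = \frac{1}{-2} = - \frac{1}{2} \approx -0.5$)
$I = \frac{13}{9}$ ($I = \frac{91}{-35 + 98} = \frac{91}{63} = 91 \cdot \frac{1}{63} = \frac{13}{9} \approx 1.4444$)
$I h = \frac{13}{9} \left(- \frac{1}{2}\right) = - \frac{13}{18}$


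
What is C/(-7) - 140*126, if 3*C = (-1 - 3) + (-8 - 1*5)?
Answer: -370423/21 ≈ -17639.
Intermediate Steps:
C = -17/3 (C = ((-1 - 3) + (-8 - 1*5))/3 = (-4 + (-8 - 5))/3 = (-4 - 13)/3 = (⅓)*(-17) = -17/3 ≈ -5.6667)
C/(-7) - 140*126 = -17/3/(-7) - 140*126 = -17/3*(-⅐) - 17640 = 17/21 - 17640 = -370423/21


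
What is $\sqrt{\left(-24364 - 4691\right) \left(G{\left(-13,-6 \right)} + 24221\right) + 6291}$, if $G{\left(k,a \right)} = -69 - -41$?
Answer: $2 i \sqrt{175730331} \approx 26513.0 i$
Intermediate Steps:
$G{\left(k,a \right)} = -28$ ($G{\left(k,a \right)} = -69 + 41 = -28$)
$\sqrt{\left(-24364 - 4691\right) \left(G{\left(-13,-6 \right)} + 24221\right) + 6291} = \sqrt{\left(-24364 - 4691\right) \left(-28 + 24221\right) + 6291} = \sqrt{\left(-29055\right) 24193 + 6291} = \sqrt{-702927615 + 6291} = \sqrt{-702921324} = 2 i \sqrt{175730331}$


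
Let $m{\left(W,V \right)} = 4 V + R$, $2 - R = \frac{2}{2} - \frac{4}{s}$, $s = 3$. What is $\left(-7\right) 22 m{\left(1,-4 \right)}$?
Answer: $\frac{6314}{3} \approx 2104.7$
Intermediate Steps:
$R = \frac{7}{3}$ ($R = 2 - \left(\frac{2}{2} - \frac{4}{3}\right) = 2 - \left(2 \cdot \frac{1}{2} - \frac{4}{3}\right) = 2 - \left(1 - \frac{4}{3}\right) = 2 - - \frac{1}{3} = 2 + \frac{1}{3} = \frac{7}{3} \approx 2.3333$)
$m{\left(W,V \right)} = \frac{7}{3} + 4 V$ ($m{\left(W,V \right)} = 4 V + \frac{7}{3} = \frac{7}{3} + 4 V$)
$\left(-7\right) 22 m{\left(1,-4 \right)} = \left(-7\right) 22 \left(\frac{7}{3} + 4 \left(-4\right)\right) = - 154 \left(\frac{7}{3} - 16\right) = \left(-154\right) \left(- \frac{41}{3}\right) = \frac{6314}{3}$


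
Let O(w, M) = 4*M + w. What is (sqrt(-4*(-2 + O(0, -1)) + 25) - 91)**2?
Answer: 7056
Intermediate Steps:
O(w, M) = w + 4*M
(sqrt(-4*(-2 + O(0, -1)) + 25) - 91)**2 = (sqrt(-4*(-2 + (0 + 4*(-1))) + 25) - 91)**2 = (sqrt(-4*(-2 + (0 - 4)) + 25) - 91)**2 = (sqrt(-4*(-2 - 4) + 25) - 91)**2 = (sqrt(-4*(-6) + 25) - 91)**2 = (sqrt(24 + 25) - 91)**2 = (sqrt(49) - 91)**2 = (7 - 91)**2 = (-84)**2 = 7056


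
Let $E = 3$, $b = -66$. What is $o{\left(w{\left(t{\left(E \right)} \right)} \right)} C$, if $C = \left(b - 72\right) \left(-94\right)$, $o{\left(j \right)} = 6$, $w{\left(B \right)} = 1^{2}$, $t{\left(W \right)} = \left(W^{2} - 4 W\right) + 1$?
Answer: $77832$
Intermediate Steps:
$t{\left(W \right)} = 1 + W^{2} - 4 W$
$w{\left(B \right)} = 1$
$C = 12972$ ($C = \left(-66 - 72\right) \left(-94\right) = \left(-138\right) \left(-94\right) = 12972$)
$o{\left(w{\left(t{\left(E \right)} \right)} \right)} C = 6 \cdot 12972 = 77832$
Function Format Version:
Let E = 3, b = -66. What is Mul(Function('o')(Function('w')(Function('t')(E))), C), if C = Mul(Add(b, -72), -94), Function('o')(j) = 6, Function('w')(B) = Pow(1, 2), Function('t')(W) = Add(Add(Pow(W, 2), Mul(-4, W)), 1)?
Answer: 77832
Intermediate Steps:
Function('t')(W) = Add(1, Pow(W, 2), Mul(-4, W))
Function('w')(B) = 1
C = 12972 (C = Mul(Add(-66, -72), -94) = Mul(-138, -94) = 12972)
Mul(Function('o')(Function('w')(Function('t')(E))), C) = Mul(6, 12972) = 77832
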